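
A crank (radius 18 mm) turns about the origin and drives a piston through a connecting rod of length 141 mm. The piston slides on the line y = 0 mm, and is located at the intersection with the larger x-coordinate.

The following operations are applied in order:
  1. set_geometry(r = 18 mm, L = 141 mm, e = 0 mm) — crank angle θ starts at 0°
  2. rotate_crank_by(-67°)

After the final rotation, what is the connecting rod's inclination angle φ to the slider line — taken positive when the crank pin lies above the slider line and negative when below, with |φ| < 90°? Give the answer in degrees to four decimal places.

-6.7485

set_geometry: r = 18 mm, L = 141 mm, e = 0 mm; θ ← 0°
rotate_crank_by(-67°): θ ← 0° -67° = -67°
crank pin P = (r cos θ, r sin θ) = (7.033160, -16.569087)
h = r sin θ − e = -16.569087 − 0 = -16.569087
sin φ = h / L = -16.569087 / 141 = -0.11751126
φ = arcsin(-0.11751126) = -6.748492°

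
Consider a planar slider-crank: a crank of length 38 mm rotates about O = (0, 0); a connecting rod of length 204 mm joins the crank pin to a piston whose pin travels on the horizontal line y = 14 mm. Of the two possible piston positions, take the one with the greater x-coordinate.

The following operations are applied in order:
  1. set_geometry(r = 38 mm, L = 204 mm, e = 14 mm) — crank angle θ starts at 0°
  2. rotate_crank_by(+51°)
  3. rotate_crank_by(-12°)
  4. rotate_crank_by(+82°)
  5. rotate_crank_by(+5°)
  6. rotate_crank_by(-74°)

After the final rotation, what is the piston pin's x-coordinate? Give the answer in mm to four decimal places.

set_geometry: r = 38 mm, L = 204 mm, e = 14 mm; θ ← 0°
rotate_crank_by(+51°): θ ← 0° +51° = 51°
rotate_crank_by(-12°): θ ← 51° -12° = 39°
rotate_crank_by(+82°): θ ← 39° +82° = 121°
rotate_crank_by(+5°): θ ← 121° +5° = 126°
rotate_crank_by(-74°): θ ← 126° -74° = 52°
crank pin P = (r cos θ, r sin θ) = (23.395136, 29.944409)
h = r sin θ − e = 29.944409 − 14 = 15.944409
x = r cos θ + √(L² − h²) = 23.395136 + √(41616.0 − 254.2242) = 23.395136 + 203.375947 = 226.771083

226.7711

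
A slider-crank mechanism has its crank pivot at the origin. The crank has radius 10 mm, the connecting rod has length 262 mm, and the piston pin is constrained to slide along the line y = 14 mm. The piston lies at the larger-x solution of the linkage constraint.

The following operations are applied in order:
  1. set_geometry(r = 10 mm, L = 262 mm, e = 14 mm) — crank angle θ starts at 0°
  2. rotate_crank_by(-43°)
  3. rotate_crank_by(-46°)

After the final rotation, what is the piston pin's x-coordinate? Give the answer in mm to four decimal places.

261.0731

set_geometry: r = 10 mm, L = 262 mm, e = 14 mm; θ ← 0°
rotate_crank_by(-43°): θ ← 0° -43° = -43°
rotate_crank_by(-46°): θ ← -43° -46° = -89°
crank pin P = (r cos θ, r sin θ) = (0.174524, -9.998477)
h = r sin θ − e = -9.998477 − 14 = -23.998477
x = r cos θ + √(L² − h²) = 0.174524 + √(68644.0 − 575.9269) = 0.174524 + 260.898588 = 261.073112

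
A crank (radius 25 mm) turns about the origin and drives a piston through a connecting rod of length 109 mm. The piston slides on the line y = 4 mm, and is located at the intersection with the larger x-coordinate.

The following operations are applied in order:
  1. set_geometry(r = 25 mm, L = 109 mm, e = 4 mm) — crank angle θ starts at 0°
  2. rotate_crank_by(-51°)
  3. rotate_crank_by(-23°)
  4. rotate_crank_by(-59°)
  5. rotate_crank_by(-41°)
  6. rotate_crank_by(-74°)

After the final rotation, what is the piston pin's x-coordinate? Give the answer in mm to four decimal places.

97.9342

set_geometry: r = 25 mm, L = 109 mm, e = 4 mm; θ ← 0°
rotate_crank_by(-51°): θ ← 0° -51° = -51°
rotate_crank_by(-23°): θ ← -51° -23° = -74°
rotate_crank_by(-59°): θ ← -74° -59° = -133°
rotate_crank_by(-41°): θ ← -133° -41° = -174°
rotate_crank_by(-74°): θ ← -174° -74° = -248°
crank pin P = (r cos θ, r sin θ) = (-9.365165, 23.179596)
h = r sin θ − e = 23.179596 − 4 = 19.179596
x = r cos θ + √(L² − h²) = -9.365165 + √(11881.0 − 367.8569) = -9.365165 + 107.299315 = 97.934151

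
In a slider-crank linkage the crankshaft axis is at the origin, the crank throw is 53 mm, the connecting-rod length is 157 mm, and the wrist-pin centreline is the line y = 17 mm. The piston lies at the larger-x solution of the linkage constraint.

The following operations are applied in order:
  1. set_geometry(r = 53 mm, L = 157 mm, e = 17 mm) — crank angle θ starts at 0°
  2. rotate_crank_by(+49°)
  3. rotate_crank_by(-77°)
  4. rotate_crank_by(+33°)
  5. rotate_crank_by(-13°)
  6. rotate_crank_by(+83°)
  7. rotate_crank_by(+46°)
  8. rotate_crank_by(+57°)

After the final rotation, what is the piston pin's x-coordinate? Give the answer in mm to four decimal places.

set_geometry: r = 53 mm, L = 157 mm, e = 17 mm; θ ← 0°
rotate_crank_by(+49°): θ ← 0° +49° = 49°
rotate_crank_by(-77°): θ ← 49° -77° = -28°
rotate_crank_by(+33°): θ ← -28° +33° = 5°
rotate_crank_by(-13°): θ ← 5° -13° = -8°
rotate_crank_by(+83°): θ ← -8° +83° = 75°
rotate_crank_by(+46°): θ ← 75° +46° = 121°
rotate_crank_by(+57°): θ ← 121° +57° = 178°
crank pin P = (r cos θ, r sin θ) = (-52.967714, 1.849673)
h = r sin θ − e = 1.849673 − 17 = -15.150327
x = r cos θ + √(L² − h²) = -52.967714 + √(24649.0 − 229.5324) = -52.967714 + 156.267295 = 103.299582

103.2996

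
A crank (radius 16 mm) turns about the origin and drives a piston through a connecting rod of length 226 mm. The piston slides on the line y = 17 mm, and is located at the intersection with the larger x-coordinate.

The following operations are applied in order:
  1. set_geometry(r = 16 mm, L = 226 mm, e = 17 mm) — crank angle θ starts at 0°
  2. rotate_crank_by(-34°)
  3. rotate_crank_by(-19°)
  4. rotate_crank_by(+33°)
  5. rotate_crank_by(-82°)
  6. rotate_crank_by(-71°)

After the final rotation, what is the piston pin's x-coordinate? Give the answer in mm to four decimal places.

set_geometry: r = 16 mm, L = 226 mm, e = 17 mm; θ ← 0°
rotate_crank_by(-34°): θ ← 0° -34° = -34°
rotate_crank_by(-19°): θ ← -34° -19° = -53°
rotate_crank_by(+33°): θ ← -53° +33° = -20°
rotate_crank_by(-82°): θ ← -20° -82° = -102°
rotate_crank_by(-71°): θ ← -102° -71° = -173°
crank pin P = (r cos θ, r sin θ) = (-15.880738, -1.949909)
h = r sin θ − e = -1.949909 − 17 = -18.949909
x = r cos θ + √(L² − h²) = -15.880738 + √(51076.0 − 359.0991) = -15.880738 + 225.204132 = 209.323393

209.3234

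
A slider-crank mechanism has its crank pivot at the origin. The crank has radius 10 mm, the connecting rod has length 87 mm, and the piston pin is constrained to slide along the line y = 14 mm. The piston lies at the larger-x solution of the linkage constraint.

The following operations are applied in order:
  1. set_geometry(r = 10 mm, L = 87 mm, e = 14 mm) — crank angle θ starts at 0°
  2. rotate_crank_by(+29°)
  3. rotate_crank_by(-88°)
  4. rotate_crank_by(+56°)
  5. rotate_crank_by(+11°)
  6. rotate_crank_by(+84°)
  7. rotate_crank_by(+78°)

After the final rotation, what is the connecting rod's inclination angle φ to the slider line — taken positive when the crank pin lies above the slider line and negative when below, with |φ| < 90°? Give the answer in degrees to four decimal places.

-8.1034

set_geometry: r = 10 mm, L = 87 mm, e = 14 mm; θ ← 0°
rotate_crank_by(+29°): θ ← 0° +29° = 29°
rotate_crank_by(-88°): θ ← 29° -88° = -59°
rotate_crank_by(+56°): θ ← -59° +56° = -3°
rotate_crank_by(+11°): θ ← -3° +11° = 8°
rotate_crank_by(+84°): θ ← 8° +84° = 92°
rotate_crank_by(+78°): θ ← 92° +78° = 170°
crank pin P = (r cos θ, r sin θ) = (-9.848078, 1.736482)
h = r sin θ − e = 1.736482 − 14 = -12.263518
sin φ = h / L = -12.263518 / 87 = -0.14095998
φ = arcsin(-0.14095998) = -8.103400°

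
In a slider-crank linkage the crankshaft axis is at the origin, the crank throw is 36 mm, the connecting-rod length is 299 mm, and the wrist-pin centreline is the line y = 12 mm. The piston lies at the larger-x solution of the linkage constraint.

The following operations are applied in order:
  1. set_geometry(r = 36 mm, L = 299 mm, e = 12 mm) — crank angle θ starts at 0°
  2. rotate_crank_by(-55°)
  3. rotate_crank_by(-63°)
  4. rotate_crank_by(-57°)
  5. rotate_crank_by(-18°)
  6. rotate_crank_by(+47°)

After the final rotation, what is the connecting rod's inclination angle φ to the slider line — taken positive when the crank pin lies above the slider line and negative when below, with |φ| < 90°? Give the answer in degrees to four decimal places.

-6.1690

set_geometry: r = 36 mm, L = 299 mm, e = 12 mm; θ ← 0°
rotate_crank_by(-55°): θ ← 0° -55° = -55°
rotate_crank_by(-63°): θ ← -55° -63° = -118°
rotate_crank_by(-57°): θ ← -118° -57° = -175°
rotate_crank_by(-18°): θ ← -175° -18° = -193°
rotate_crank_by(+47°): θ ← -193° +47° = -146°
crank pin P = (r cos θ, r sin θ) = (-29.845353, -20.130945)
h = r sin θ − e = -20.130945 − 12 = -32.130945
sin φ = h / L = -32.130945 / 299 = -0.10746135
φ = arcsin(-0.10746135) = -6.168994°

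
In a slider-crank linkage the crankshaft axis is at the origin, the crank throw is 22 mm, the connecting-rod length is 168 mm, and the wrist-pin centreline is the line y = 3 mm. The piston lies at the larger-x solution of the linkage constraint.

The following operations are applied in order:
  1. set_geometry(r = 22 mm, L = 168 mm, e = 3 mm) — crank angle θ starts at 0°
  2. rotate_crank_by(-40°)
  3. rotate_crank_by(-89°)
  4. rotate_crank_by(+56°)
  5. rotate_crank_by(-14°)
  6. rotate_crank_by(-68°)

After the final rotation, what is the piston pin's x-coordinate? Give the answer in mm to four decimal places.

set_geometry: r = 22 mm, L = 168 mm, e = 3 mm; θ ← 0°
rotate_crank_by(-40°): θ ← 0° -40° = -40°
rotate_crank_by(-89°): θ ← -40° -89° = -129°
rotate_crank_by(+56°): θ ← -129° +56° = -73°
rotate_crank_by(-14°): θ ← -73° -14° = -87°
rotate_crank_by(-68°): θ ← -87° -68° = -155°
crank pin P = (r cos θ, r sin θ) = (-19.938771, -9.297602)
h = r sin θ − e = -9.297602 − 3 = -12.297602
x = r cos θ + √(L² − h²) = -19.938771 + √(28224.0 − 151.2310) = -19.938771 + 167.549303 = 147.610532

147.6105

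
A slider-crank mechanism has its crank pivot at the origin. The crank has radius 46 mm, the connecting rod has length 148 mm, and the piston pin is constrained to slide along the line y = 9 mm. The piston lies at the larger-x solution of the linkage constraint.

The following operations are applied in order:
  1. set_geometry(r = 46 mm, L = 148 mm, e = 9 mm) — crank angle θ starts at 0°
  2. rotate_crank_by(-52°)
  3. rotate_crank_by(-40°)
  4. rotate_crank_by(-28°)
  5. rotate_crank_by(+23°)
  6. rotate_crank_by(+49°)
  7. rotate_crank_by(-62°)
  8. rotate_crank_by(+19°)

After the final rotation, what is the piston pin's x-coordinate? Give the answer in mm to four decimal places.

set_geometry: r = 46 mm, L = 148 mm, e = 9 mm; θ ← 0°
rotate_crank_by(-52°): θ ← 0° -52° = -52°
rotate_crank_by(-40°): θ ← -52° -40° = -92°
rotate_crank_by(-28°): θ ← -92° -28° = -120°
rotate_crank_by(+23°): θ ← -120° +23° = -97°
rotate_crank_by(+49°): θ ← -97° +49° = -48°
rotate_crank_by(-62°): θ ← -48° -62° = -110°
rotate_crank_by(+19°): θ ← -110° +19° = -91°
crank pin P = (r cos θ, r sin θ) = (-0.802811, -45.992994)
h = r sin θ − e = -45.992994 − 9 = -54.992994
x = r cos θ + √(L² − h²) = -0.802811 + √(21904.0 − 3024.2294) = -0.802811 + 137.403678 = 136.600867

136.6009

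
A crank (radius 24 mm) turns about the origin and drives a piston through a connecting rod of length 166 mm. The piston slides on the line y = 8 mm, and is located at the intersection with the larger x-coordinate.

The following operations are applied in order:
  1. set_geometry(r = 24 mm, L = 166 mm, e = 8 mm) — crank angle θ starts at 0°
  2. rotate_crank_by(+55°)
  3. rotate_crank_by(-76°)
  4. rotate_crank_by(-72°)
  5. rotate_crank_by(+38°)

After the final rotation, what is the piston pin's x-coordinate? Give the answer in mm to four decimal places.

set_geometry: r = 24 mm, L = 166 mm, e = 8 mm; θ ← 0°
rotate_crank_by(+55°): θ ← 0° +55° = 55°
rotate_crank_by(-76°): θ ← 55° -76° = -21°
rotate_crank_by(-72°): θ ← -21° -72° = -93°
rotate_crank_by(+38°): θ ← -93° +38° = -55°
crank pin P = (r cos θ, r sin θ) = (13.765834, -19.659649)
h = r sin θ − e = -19.659649 − 8 = -27.659649
x = r cos θ + √(L² − h²) = 13.765834 + √(27556.0 − 765.0562) = 13.765834 + 163.679393 = 177.445228

177.4452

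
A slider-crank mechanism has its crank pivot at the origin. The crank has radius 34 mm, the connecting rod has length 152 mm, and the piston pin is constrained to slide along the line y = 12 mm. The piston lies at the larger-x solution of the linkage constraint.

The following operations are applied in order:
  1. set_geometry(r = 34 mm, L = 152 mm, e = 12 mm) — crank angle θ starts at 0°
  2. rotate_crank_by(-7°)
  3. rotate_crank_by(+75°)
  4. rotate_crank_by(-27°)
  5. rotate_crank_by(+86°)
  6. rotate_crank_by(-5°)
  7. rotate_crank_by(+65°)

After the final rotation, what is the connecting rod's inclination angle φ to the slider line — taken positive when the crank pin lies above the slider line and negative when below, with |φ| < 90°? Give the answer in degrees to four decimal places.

-6.0967

set_geometry: r = 34 mm, L = 152 mm, e = 12 mm; θ ← 0°
rotate_crank_by(-7°): θ ← 0° -7° = -7°
rotate_crank_by(+75°): θ ← -7° +75° = 68°
rotate_crank_by(-27°): θ ← 68° -27° = 41°
rotate_crank_by(+86°): θ ← 41° +86° = 127°
rotate_crank_by(-5°): θ ← 127° -5° = 122°
rotate_crank_by(+65°): θ ← 122° +65° = 187°
crank pin P = (r cos θ, r sin θ) = (-33.746569, -4.143558)
h = r sin θ − e = -4.143558 − 12 = -16.143558
sin φ = h / L = -16.143558 / 152 = -0.10620762
φ = arcsin(-0.10620762) = -6.096747°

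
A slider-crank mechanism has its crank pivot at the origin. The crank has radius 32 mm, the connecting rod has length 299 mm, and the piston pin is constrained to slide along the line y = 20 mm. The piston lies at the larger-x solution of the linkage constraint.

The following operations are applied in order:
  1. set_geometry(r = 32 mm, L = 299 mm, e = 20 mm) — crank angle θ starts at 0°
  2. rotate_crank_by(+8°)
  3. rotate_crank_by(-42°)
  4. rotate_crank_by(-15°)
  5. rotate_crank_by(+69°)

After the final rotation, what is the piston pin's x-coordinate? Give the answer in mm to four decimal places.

set_geometry: r = 32 mm, L = 299 mm, e = 20 mm; θ ← 0°
rotate_crank_by(+8°): θ ← 0° +8° = 8°
rotate_crank_by(-42°): θ ← 8° -42° = -34°
rotate_crank_by(-15°): θ ← -34° -15° = -49°
rotate_crank_by(+69°): θ ← -49° +69° = 20°
crank pin P = (r cos θ, r sin θ) = (30.070164, 10.944645)
h = r sin θ − e = 10.944645 − 20 = -9.055355
x = r cos θ + √(L² − h²) = 30.070164 + √(89401.0 − 81.9995) = 30.070164 + 298.862846 = 328.933010

328.9330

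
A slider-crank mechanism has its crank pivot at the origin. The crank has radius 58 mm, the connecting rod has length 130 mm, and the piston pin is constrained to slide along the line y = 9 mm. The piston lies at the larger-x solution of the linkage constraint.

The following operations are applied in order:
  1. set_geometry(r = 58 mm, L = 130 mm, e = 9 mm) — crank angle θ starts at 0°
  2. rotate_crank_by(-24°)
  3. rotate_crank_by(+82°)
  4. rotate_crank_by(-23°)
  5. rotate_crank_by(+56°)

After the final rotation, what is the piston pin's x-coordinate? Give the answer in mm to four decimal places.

set_geometry: r = 58 mm, L = 130 mm, e = 9 mm; θ ← 0°
rotate_crank_by(-24°): θ ← 0° -24° = -24°
rotate_crank_by(+82°): θ ← -24° +82° = 58°
rotate_crank_by(-23°): θ ← 58° -23° = 35°
rotate_crank_by(+56°): θ ← 35° +56° = 91°
crank pin P = (r cos θ, r sin θ) = (-1.012240, 57.991166)
h = r sin θ − e = 57.991166 − 9 = 48.991166
x = r cos θ + √(L² − h²) = -1.012240 + √(16900.0 − 2400.1344) = -1.012240 + 120.415388 = 119.403148

119.4031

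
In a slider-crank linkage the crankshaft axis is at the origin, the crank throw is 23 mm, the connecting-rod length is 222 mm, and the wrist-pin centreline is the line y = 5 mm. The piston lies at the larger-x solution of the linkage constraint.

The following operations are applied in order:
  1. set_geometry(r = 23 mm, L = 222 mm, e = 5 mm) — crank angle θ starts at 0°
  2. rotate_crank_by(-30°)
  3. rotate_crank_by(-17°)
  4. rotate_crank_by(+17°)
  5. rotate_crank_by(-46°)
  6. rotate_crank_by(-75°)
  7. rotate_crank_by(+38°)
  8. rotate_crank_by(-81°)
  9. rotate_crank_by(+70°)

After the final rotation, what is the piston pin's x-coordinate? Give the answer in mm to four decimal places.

207.8301

set_geometry: r = 23 mm, L = 222 mm, e = 5 mm; θ ← 0°
rotate_crank_by(-30°): θ ← 0° -30° = -30°
rotate_crank_by(-17°): θ ← -30° -17° = -47°
rotate_crank_by(+17°): θ ← -47° +17° = -30°
rotate_crank_by(-46°): θ ← -30° -46° = -76°
rotate_crank_by(-75°): θ ← -76° -75° = -151°
rotate_crank_by(+38°): θ ← -151° +38° = -113°
rotate_crank_by(-81°): θ ← -113° -81° = -194°
rotate_crank_by(+70°): θ ← -194° +70° = -124°
crank pin P = (r cos θ, r sin θ) = (-12.861437, -19.067864)
h = r sin θ − e = -19.067864 − 5 = -24.067864
x = r cos θ + √(L² − h²) = -12.861437 + √(49284.0 − 579.2621) = -12.861437 + 220.691499 = 207.830063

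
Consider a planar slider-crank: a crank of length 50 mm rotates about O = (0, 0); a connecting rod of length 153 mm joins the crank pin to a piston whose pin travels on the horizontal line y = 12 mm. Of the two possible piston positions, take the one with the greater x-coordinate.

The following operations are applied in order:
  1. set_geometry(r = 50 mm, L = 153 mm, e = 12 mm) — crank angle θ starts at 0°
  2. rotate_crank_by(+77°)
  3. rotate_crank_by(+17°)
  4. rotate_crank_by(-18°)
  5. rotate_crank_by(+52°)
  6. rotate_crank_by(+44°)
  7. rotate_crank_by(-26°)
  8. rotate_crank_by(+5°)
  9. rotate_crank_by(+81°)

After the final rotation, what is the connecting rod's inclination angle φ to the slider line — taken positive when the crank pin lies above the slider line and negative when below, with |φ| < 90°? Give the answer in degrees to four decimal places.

-19.6304

set_geometry: r = 50 mm, L = 153 mm, e = 12 mm; θ ← 0°
rotate_crank_by(+77°): θ ← 0° +77° = 77°
rotate_crank_by(+17°): θ ← 77° +17° = 94°
rotate_crank_by(-18°): θ ← 94° -18° = 76°
rotate_crank_by(+52°): θ ← 76° +52° = 128°
rotate_crank_by(+44°): θ ← 128° +44° = 172°
rotate_crank_by(-26°): θ ← 172° -26° = 146°
rotate_crank_by(+5°): θ ← 146° +5° = 151°
rotate_crank_by(+81°): θ ← 151° +81° = 232°
crank pin P = (r cos θ, r sin θ) = (-30.783074, -39.400538)
h = r sin θ − e = -39.400538 − 12 = -51.400538
sin φ = h / L = -51.400538 / 153 = -0.33595123
φ = arcsin(-0.33595123) = -19.630392°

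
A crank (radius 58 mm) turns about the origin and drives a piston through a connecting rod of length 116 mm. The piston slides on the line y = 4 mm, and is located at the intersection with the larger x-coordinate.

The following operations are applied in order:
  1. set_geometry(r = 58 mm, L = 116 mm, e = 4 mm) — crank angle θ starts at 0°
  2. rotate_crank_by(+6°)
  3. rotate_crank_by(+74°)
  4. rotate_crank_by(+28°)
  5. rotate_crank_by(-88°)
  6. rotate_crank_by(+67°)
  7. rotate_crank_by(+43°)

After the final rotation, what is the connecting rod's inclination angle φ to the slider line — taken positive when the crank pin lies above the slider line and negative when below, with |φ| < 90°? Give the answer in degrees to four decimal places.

set_geometry: r = 58 mm, L = 116 mm, e = 4 mm; θ ← 0°
rotate_crank_by(+6°): θ ← 0° +6° = 6°
rotate_crank_by(+74°): θ ← 6° +74° = 80°
rotate_crank_by(+28°): θ ← 80° +28° = 108°
rotate_crank_by(-88°): θ ← 108° -88° = 20°
rotate_crank_by(+67°): θ ← 20° +67° = 87°
rotate_crank_by(+43°): θ ← 87° +43° = 130°
crank pin P = (r cos θ, r sin θ) = (-37.281681, 44.430578)
h = r sin θ − e = 44.430578 − 4 = 40.430578
sin φ = h / L = 40.430578 / 116 = 0.34853946
φ = arcsin(0.34853946) = 20.398008°

20.3980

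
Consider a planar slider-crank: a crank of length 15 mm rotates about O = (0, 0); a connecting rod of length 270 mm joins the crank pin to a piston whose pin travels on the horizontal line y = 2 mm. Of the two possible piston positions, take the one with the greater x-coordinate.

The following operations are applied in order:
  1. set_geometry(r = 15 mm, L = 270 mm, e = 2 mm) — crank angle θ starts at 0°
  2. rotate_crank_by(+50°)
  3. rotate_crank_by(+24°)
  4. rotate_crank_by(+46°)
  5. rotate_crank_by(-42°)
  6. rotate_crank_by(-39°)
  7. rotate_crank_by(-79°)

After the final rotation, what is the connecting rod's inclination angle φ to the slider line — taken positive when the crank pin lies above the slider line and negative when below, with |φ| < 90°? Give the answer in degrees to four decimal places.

set_geometry: r = 15 mm, L = 270 mm, e = 2 mm; θ ← 0°
rotate_crank_by(+50°): θ ← 0° +50° = 50°
rotate_crank_by(+24°): θ ← 50° +24° = 74°
rotate_crank_by(+46°): θ ← 74° +46° = 120°
rotate_crank_by(-42°): θ ← 120° -42° = 78°
rotate_crank_by(-39°): θ ← 78° -39° = 39°
rotate_crank_by(-79°): θ ← 39° -79° = -40°
crank pin P = (r cos θ, r sin θ) = (11.490667, -9.641814)
h = r sin θ − e = -9.641814 − 2 = -11.641814
sin φ = h / L = -11.641814 / 270 = -0.04311783
φ = arcsin(-0.04311783) = -2.471236°

-2.4712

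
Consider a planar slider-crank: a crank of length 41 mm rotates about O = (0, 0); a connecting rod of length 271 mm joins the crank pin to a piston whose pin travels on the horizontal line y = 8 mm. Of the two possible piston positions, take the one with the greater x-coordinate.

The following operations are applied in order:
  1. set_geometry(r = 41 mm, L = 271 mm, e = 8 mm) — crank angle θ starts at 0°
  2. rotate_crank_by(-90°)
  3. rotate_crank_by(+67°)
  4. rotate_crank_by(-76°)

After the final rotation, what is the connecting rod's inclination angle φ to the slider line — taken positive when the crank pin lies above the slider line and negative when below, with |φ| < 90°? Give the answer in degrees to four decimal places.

set_geometry: r = 41 mm, L = 271 mm, e = 8 mm; θ ← 0°
rotate_crank_by(-90°): θ ← 0° -90° = -90°
rotate_crank_by(+67°): θ ← -90° +67° = -23°
rotate_crank_by(-76°): θ ← -23° -76° = -99°
crank pin P = (r cos θ, r sin θ) = (-6.413813, -40.495222)
h = r sin θ − e = -40.495222 − 8 = -48.495222
sin φ = h / L = -48.495222 / 271 = -0.17894916
φ = arcsin(-0.17894916) = -10.308557°

-10.3086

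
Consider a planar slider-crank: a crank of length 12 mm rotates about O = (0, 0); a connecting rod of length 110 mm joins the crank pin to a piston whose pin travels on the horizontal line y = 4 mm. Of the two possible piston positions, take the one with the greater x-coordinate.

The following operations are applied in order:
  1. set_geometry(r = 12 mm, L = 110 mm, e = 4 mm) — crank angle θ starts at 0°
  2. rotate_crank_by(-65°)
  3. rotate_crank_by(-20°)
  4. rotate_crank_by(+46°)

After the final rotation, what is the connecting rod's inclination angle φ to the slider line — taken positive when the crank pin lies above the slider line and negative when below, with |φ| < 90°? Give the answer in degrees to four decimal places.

-6.0281

set_geometry: r = 12 mm, L = 110 mm, e = 4 mm; θ ← 0°
rotate_crank_by(-65°): θ ← 0° -65° = -65°
rotate_crank_by(-20°): θ ← -65° -20° = -85°
rotate_crank_by(+46°): θ ← -85° +46° = -39°
crank pin P = (r cos θ, r sin θ) = (9.325752, -7.551845)
h = r sin θ − e = -7.551845 − 4 = -11.551845
sin φ = h / L = -11.551845 / 110 = -0.10501677
φ = arcsin(-0.10501677) = -6.028133°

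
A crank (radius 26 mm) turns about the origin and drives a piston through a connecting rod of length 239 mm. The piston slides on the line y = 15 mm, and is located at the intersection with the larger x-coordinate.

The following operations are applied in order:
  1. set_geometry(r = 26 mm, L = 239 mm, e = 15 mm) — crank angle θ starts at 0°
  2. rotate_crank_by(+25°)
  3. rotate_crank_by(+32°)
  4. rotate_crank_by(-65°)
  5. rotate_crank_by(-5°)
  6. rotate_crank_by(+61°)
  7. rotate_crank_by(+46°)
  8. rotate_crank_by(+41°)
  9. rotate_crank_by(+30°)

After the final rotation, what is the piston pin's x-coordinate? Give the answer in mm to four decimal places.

213.7428

set_geometry: r = 26 mm, L = 239 mm, e = 15 mm; θ ← 0°
rotate_crank_by(+25°): θ ← 0° +25° = 25°
rotate_crank_by(+32°): θ ← 25° +32° = 57°
rotate_crank_by(-65°): θ ← 57° -65° = -8°
rotate_crank_by(-5°): θ ← -8° -5° = -13°
rotate_crank_by(+61°): θ ← -13° +61° = 48°
rotate_crank_by(+46°): θ ← 48° +46° = 94°
rotate_crank_by(+41°): θ ← 94° +41° = 135°
rotate_crank_by(+30°): θ ← 135° +30° = 165°
crank pin P = (r cos θ, r sin θ) = (-25.114071, 6.729295)
h = r sin θ − e = 6.729295 − 15 = -8.270705
x = r cos θ + √(L² − h²) = -25.114071 + √(57121.0 − 68.4046) = -25.114071 + 238.856851 = 213.742780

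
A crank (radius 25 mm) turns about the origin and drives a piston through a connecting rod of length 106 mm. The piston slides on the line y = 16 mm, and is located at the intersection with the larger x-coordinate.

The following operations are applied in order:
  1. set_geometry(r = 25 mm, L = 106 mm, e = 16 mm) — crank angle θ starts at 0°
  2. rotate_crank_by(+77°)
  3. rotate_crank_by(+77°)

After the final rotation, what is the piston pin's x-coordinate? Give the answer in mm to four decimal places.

set_geometry: r = 25 mm, L = 106 mm, e = 16 mm; θ ← 0°
rotate_crank_by(+77°): θ ← 0° +77° = 77°
rotate_crank_by(+77°): θ ← 77° +77° = 154°
crank pin P = (r cos θ, r sin θ) = (-22.469851, 10.959279)
h = r sin θ − e = 10.959279 − 16 = -5.040721
x = r cos θ + √(L² − h²) = -22.469851 + √(11236.0 − 25.4089) = -22.469851 + 105.880079 = 83.410228

83.4102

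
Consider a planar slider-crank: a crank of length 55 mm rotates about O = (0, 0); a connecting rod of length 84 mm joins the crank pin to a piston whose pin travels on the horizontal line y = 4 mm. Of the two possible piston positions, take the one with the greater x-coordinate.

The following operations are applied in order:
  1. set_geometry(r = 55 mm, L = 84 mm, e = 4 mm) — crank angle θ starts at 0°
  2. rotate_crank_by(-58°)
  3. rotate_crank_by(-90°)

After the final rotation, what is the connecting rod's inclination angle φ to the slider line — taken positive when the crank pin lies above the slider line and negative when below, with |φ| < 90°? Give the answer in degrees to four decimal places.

-23.2404

set_geometry: r = 55 mm, L = 84 mm, e = 4 mm; θ ← 0°
rotate_crank_by(-58°): θ ← 0° -58° = -58°
rotate_crank_by(-90°): θ ← -58° -90° = -148°
crank pin P = (r cos θ, r sin θ) = (-46.642645, -29.145560)
h = r sin θ − e = -29.145560 − 4 = -33.145560
sin φ = h / L = -33.145560 / 84 = -0.39458999
φ = arcsin(-0.39458999) = -23.240406°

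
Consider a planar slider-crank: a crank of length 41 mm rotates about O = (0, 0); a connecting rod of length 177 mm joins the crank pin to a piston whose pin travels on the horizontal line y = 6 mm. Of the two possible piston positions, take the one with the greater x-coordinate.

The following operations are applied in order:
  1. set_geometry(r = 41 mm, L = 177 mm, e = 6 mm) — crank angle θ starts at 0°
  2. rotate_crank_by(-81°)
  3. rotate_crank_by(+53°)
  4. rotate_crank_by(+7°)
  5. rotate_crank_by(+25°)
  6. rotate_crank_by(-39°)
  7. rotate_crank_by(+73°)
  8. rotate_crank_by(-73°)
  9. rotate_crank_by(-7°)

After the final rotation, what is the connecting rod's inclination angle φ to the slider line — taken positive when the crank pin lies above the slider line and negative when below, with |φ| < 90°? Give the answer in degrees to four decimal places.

-10.8883

set_geometry: r = 41 mm, L = 177 mm, e = 6 mm; θ ← 0°
rotate_crank_by(-81°): θ ← 0° -81° = -81°
rotate_crank_by(+53°): θ ← -81° +53° = -28°
rotate_crank_by(+7°): θ ← -28° +7° = -21°
rotate_crank_by(+25°): θ ← -21° +25° = 4°
rotate_crank_by(-39°): θ ← 4° -39° = -35°
rotate_crank_by(+73°): θ ← -35° +73° = 38°
rotate_crank_by(-73°): θ ← 38° -73° = -35°
rotate_crank_by(-7°): θ ← -35° -7° = -42°
crank pin P = (r cos θ, r sin θ) = (30.468938, -27.434355)
h = r sin θ − e = -27.434355 − 6 = -33.434355
sin φ = h / L = -33.434355 / 177 = -0.18889466
φ = arcsin(-0.18889466) = -10.888285°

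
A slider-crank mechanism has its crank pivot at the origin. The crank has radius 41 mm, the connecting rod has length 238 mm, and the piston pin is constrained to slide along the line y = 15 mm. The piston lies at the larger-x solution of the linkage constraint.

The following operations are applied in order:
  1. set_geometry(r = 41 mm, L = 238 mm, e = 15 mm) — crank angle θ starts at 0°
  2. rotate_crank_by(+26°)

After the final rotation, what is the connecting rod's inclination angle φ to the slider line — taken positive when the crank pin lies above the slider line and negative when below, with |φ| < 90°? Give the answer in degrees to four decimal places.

set_geometry: r = 41 mm, L = 238 mm, e = 15 mm; θ ← 0°
rotate_crank_by(+26°): θ ← 0° +26° = 26°
crank pin P = (r cos θ, r sin θ) = (36.850556, 17.973217)
h = r sin θ − e = 17.973217 − 15 = 2.973217
sin φ = h / L = 2.973217 / 238 = 0.01249251
φ = arcsin(0.01249251) = 0.715787°

0.7158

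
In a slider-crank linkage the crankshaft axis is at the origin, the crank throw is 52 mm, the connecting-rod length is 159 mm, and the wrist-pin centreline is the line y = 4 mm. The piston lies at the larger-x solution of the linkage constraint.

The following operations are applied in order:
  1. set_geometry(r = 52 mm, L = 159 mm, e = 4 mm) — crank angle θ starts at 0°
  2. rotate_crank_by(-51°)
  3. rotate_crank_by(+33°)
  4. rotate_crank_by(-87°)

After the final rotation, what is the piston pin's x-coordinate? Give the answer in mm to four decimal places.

set_geometry: r = 52 mm, L = 159 mm, e = 4 mm; θ ← 0°
rotate_crank_by(-51°): θ ← 0° -51° = -51°
rotate_crank_by(+33°): θ ← -51° +33° = -18°
rotate_crank_by(-87°): θ ← -18° -87° = -105°
crank pin P = (r cos θ, r sin θ) = (-13.458590, -50.228143)
h = r sin θ − e = -50.228143 − 4 = -54.228143
x = r cos θ + √(L² − h²) = -13.458590 + √(25281.0 − 2940.6915) = -13.458590 + 149.466747 = 136.008157

136.0082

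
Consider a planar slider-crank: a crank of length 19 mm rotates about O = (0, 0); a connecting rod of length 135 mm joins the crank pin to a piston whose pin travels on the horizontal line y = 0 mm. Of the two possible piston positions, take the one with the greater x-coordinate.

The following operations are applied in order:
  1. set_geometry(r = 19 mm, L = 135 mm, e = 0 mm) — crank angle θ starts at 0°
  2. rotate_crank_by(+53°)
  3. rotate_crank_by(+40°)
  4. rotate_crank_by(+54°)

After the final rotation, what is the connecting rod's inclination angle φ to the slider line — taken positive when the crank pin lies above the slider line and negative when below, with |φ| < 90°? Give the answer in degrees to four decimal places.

set_geometry: r = 19 mm, L = 135 mm, e = 0 mm; θ ← 0°
rotate_crank_by(+53°): θ ← 0° +53° = 53°
rotate_crank_by(+40°): θ ← 53° +40° = 93°
rotate_crank_by(+54°): θ ← 93° +54° = 147°
crank pin P = (r cos θ, r sin θ) = (-15.934741, 10.348142)
h = r sin θ − e = 10.348142 − 0 = 10.348142
sin φ = h / L = 10.348142 / 135 = 0.07665290
φ = arcsin(0.07665290) = 4.396200°

4.3962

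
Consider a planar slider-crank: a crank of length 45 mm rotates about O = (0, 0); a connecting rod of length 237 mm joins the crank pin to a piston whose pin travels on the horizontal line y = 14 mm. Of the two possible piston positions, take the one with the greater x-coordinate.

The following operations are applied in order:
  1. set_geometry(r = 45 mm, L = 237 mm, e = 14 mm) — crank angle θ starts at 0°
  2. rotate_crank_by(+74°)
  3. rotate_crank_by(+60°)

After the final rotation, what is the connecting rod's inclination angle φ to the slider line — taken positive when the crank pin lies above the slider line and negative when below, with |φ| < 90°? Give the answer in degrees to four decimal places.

set_geometry: r = 45 mm, L = 237 mm, e = 14 mm; θ ← 0°
rotate_crank_by(+74°): θ ← 0° +74° = 74°
rotate_crank_by(+60°): θ ← 74° +60° = 134°
crank pin P = (r cos θ, r sin θ) = (-31.259627, 32.370291)
h = r sin θ − e = 32.370291 − 14 = 18.370291
sin φ = h / L = 18.370291 / 237 = 0.07751178
φ = arcsin(0.07751178) = 4.445557°

4.4456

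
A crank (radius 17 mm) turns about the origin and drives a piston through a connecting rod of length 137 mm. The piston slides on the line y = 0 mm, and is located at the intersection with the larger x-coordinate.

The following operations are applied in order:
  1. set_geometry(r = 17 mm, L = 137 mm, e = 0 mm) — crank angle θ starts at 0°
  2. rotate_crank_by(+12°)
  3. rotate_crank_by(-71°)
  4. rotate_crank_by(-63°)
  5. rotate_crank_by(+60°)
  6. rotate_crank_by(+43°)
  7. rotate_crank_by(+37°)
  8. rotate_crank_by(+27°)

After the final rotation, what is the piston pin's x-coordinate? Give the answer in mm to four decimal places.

148.4924

set_geometry: r = 17 mm, L = 137 mm, e = 0 mm; θ ← 0°
rotate_crank_by(+12°): θ ← 0° +12° = 12°
rotate_crank_by(-71°): θ ← 12° -71° = -59°
rotate_crank_by(-63°): θ ← -59° -63° = -122°
rotate_crank_by(+60°): θ ← -122° +60° = -62°
rotate_crank_by(+43°): θ ← -62° +43° = -19°
rotate_crank_by(+37°): θ ← -19° +37° = 18°
rotate_crank_by(+27°): θ ← 18° +27° = 45°
crank pin P = (r cos θ, r sin θ) = (12.020815, 12.020815)
h = r sin θ − e = 12.020815 − 0 = 12.020815
x = r cos θ + √(L² − h²) = 12.020815 + √(18769.0 − 144.5000) = 12.020815 + 136.471609 = 148.492424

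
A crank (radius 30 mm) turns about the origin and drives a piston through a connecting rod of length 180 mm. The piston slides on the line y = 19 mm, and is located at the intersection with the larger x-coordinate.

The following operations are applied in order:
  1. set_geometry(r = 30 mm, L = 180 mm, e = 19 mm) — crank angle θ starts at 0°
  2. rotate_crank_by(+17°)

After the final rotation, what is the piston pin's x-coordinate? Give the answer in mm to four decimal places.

set_geometry: r = 30 mm, L = 180 mm, e = 19 mm; θ ← 0°
rotate_crank_by(+17°): θ ← 0° +17° = 17°
crank pin P = (r cos θ, r sin θ) = (28.689143, 8.771151)
h = r sin θ − e = 8.771151 − 19 = -10.228849
x = r cos θ + √(L² − h²) = 28.689143 + √(32400.0 − 104.6293) = 28.689143 + 179.709128 = 208.398271

208.3983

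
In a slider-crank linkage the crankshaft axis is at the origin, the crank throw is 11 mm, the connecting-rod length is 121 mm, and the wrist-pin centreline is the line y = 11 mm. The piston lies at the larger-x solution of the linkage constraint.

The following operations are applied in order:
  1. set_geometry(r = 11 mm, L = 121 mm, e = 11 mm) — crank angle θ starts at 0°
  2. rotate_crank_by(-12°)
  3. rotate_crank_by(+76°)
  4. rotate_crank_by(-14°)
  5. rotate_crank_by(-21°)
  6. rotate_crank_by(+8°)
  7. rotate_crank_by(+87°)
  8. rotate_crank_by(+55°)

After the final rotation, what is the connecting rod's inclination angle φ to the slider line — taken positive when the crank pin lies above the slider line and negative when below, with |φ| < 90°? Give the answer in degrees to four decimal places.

set_geometry: r = 11 mm, L = 121 mm, e = 11 mm; θ ← 0°
rotate_crank_by(-12°): θ ← 0° -12° = -12°
rotate_crank_by(+76°): θ ← -12° +76° = 64°
rotate_crank_by(-14°): θ ← 64° -14° = 50°
rotate_crank_by(-21°): θ ← 50° -21° = 29°
rotate_crank_by(+8°): θ ← 29° +8° = 37°
rotate_crank_by(+87°): θ ← 37° +87° = 124°
rotate_crank_by(+55°): θ ← 124° +55° = 179°
crank pin P = (r cos θ, r sin θ) = (-10.998325, 0.191976)
h = r sin θ − e = 0.191976 − 11 = -10.808024
sin φ = h / L = -10.808024 / 121 = -0.08932251
φ = arcsin(-0.08932251) = -5.124633°

-5.1246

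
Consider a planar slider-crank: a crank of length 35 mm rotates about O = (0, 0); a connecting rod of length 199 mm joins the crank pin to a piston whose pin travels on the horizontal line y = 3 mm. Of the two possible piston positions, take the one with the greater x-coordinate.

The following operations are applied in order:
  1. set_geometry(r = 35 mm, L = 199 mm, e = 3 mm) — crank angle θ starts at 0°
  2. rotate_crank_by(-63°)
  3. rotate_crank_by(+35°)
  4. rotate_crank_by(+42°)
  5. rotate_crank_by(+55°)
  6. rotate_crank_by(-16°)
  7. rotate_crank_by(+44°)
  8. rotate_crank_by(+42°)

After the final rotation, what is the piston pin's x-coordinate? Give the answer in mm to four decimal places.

set_geometry: r = 35 mm, L = 199 mm, e = 3 mm; θ ← 0°
rotate_crank_by(-63°): θ ← 0° -63° = -63°
rotate_crank_by(+35°): θ ← -63° +35° = -28°
rotate_crank_by(+42°): θ ← -28° +42° = 14°
rotate_crank_by(+55°): θ ← 14° +55° = 69°
rotate_crank_by(-16°): θ ← 69° -16° = 53°
rotate_crank_by(+44°): θ ← 53° +44° = 97°
rotate_crank_by(+42°): θ ← 97° +42° = 139°
crank pin P = (r cos θ, r sin θ) = (-26.414835, 22.962066)
h = r sin θ − e = 22.962066 − 3 = 19.962066
x = r cos θ + √(L² − h²) = -26.414835 + √(39601.0 − 398.4841) = -26.414835 + 197.996252 = 171.581417

171.5814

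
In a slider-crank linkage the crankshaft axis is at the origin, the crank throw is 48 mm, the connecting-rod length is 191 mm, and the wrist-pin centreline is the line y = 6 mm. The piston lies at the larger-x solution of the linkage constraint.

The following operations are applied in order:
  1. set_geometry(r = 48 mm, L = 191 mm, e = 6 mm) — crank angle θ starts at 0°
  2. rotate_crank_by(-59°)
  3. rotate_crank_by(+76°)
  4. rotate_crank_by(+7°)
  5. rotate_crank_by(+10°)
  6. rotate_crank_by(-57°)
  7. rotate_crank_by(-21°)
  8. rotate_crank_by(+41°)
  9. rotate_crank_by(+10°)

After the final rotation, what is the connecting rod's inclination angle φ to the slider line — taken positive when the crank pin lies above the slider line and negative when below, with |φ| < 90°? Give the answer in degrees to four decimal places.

-0.0451

set_geometry: r = 48 mm, L = 191 mm, e = 6 mm; θ ← 0°
rotate_crank_by(-59°): θ ← 0° -59° = -59°
rotate_crank_by(+76°): θ ← -59° +76° = 17°
rotate_crank_by(+7°): θ ← 17° +7° = 24°
rotate_crank_by(+10°): θ ← 24° +10° = 34°
rotate_crank_by(-57°): θ ← 34° -57° = -23°
rotate_crank_by(-21°): θ ← -23° -21° = -44°
rotate_crank_by(+41°): θ ← -44° +41° = -3°
rotate_crank_by(+10°): θ ← -3° +10° = 7°
crank pin P = (r cos θ, r sin θ) = (47.642215, 5.849728)
h = r sin θ − e = 5.849728 − 6 = -0.150272
sin φ = h / L = -0.150272 / 191 = -0.00078676
φ = arcsin(-0.00078676) = -0.045078°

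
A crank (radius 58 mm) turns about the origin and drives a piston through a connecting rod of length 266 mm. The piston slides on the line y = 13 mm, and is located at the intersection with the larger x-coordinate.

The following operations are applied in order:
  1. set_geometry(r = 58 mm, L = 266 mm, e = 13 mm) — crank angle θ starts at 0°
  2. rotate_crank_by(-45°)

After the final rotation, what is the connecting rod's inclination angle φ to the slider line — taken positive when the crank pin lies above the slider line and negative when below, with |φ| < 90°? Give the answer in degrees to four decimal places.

-11.7156

set_geometry: r = 58 mm, L = 266 mm, e = 13 mm; θ ← 0°
rotate_crank_by(-45°): θ ← 0° -45° = -45°
crank pin P = (r cos θ, r sin θ) = (41.012193, -41.012193)
h = r sin θ − e = -41.012193 − 13 = -54.012193
sin φ = h / L = -54.012193 / 266 = -0.20305336
φ = arcsin(-0.20305336) = -11.715568°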